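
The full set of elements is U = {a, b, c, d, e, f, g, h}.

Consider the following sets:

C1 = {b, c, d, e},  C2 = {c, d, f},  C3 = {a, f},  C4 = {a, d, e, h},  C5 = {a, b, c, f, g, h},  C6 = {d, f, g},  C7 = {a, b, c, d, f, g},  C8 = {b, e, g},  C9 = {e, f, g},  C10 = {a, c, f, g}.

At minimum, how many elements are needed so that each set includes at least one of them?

2

Take T = {e, f}. Each listed set contains at least one of these, so T is a hitting set of size 2.
The sets C3, C8 are pairwise disjoint, so any hitting set needs a separate element for each — at least 2. Hence 2 is optimal.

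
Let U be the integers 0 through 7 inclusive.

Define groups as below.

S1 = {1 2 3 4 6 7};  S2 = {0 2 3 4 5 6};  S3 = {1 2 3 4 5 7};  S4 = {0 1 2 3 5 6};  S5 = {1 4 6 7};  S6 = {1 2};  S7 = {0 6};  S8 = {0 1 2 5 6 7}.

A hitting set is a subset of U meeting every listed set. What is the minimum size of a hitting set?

H = {1, 6} meets every group (each contains at least one member of H), and |H| = 2.
The groups S6, S7 are pairwise disjoint, so any hitting set needs a separate item for each — at least 2. Hence 2 is optimal.

2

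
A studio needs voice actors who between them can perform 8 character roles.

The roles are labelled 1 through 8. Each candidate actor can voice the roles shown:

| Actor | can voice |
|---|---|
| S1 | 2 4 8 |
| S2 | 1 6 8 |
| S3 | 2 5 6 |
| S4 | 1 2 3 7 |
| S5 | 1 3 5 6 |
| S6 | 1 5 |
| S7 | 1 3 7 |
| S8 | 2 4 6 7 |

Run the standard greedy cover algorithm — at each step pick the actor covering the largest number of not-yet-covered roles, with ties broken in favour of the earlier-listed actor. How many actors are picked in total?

Greedy: pick S4 (covers 4 new) → pick S1 (covers 2 new) → pick S3 (covers 2 new). Total picks: 3.

3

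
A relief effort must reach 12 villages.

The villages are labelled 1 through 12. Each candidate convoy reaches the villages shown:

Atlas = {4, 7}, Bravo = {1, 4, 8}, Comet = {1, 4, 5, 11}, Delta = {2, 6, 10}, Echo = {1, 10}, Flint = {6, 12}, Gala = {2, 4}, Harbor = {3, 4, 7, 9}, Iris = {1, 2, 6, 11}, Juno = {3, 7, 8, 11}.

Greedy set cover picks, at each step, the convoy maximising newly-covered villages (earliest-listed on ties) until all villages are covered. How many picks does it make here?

Greedy: pick Comet (covers 4 new) → pick Delta (covers 3 new) → pick Harbor (covers 3 new) → pick Bravo (covers 1 new) → pick Flint (covers 1 new). Total picks: 5.

5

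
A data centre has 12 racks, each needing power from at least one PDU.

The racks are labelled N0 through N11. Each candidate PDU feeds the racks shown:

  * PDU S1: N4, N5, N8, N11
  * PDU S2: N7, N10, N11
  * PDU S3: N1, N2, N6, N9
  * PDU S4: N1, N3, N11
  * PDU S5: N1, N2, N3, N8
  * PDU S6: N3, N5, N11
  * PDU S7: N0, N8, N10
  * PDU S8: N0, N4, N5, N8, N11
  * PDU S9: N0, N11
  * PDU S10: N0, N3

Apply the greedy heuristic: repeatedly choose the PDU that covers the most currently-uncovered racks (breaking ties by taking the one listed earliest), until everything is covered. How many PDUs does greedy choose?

4

Greedy: pick S8 (covers 5 new) → pick S3 (covers 4 new) → pick S2 (covers 2 new) → pick S4 (covers 1 new). Total picks: 4.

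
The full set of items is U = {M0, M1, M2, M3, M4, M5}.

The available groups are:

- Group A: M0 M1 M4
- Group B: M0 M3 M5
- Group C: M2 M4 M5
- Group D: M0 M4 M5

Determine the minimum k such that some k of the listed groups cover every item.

A and B and C together: A ∪ B ∪ C = {M0, M1, M2, M3, M4, M5} — every item is covered.
Only A contains M1, so A is forced; the remaining 3 items need at least 2 more groups (each remaining group adds at most 2) — so at least 3 groups are needed, and 3 is optimal.

3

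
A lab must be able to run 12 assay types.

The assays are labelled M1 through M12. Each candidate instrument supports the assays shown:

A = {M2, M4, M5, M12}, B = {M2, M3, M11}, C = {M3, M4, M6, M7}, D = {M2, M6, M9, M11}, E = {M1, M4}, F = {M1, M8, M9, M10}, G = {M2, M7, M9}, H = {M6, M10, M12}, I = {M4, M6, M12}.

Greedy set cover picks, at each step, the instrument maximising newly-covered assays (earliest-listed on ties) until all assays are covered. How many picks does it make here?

Greedy: pick A (covers 4 new) → pick F (covers 4 new) → pick C (covers 3 new) → pick B (covers 1 new). Total picks: 4.

4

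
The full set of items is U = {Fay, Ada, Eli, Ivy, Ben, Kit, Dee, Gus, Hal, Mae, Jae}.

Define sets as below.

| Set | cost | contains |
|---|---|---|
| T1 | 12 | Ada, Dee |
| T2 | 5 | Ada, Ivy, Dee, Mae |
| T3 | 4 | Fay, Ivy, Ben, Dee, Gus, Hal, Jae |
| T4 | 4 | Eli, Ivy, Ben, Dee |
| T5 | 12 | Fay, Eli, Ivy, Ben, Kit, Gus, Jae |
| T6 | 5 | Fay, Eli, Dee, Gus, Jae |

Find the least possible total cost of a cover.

T2, T3, T5 together cover every item (T2 ∪ T3 ∪ T5 = {Fay, Ada, Eli, Ivy, Ben, Kit, Dee, Gus, Hal, Mae, Jae}); total cost 5 + 4 + 12 = 21.
The greedy pick T3, T2, T4, T5 costs 25; no covering selection beats 21.

21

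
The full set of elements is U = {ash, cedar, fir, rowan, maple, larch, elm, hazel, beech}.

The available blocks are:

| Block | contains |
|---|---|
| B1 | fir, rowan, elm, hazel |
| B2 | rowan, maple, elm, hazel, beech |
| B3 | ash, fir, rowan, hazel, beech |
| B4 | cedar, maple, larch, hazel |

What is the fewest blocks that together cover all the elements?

3

B1, B3, and B4 cover everything between them: the union {ash, cedar, fir, rowan, maple, larch, elm, hazel, beech} is all of U.
Only B3 contains ash, so B3 is forced; the remaining 4 elements need at least 2 more blocks (each remaining block adds at most 3) — so at least 3 blocks are needed, and 3 is optimal.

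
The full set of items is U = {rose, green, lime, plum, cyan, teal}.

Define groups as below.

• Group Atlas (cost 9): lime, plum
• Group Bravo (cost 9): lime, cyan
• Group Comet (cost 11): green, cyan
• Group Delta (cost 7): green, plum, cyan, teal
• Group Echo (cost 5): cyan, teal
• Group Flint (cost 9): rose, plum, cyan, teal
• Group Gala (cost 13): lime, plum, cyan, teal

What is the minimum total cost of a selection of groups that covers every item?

25

Atlas, Delta, Flint together cover every item (Atlas ∪ Delta ∪ Flint = {rose, green, lime, plum, cyan, teal}); total cost 9 + 7 + 9 = 25.
No covering selection has total cost below 25.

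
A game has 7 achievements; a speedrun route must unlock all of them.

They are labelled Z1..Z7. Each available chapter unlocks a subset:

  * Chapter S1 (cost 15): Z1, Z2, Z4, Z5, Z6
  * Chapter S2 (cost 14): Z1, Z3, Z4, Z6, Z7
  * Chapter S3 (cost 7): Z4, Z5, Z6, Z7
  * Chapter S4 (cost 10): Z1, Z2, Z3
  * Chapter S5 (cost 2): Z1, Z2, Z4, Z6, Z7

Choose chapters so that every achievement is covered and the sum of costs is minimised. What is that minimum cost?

S3, S4 together cover every achievement (S3 ∪ S4 = {Z1, Z2, Z3, Z4, Z5, Z6, Z7}); total cost 7 + 10 = 17.
The greedy pick S5, S3, S4 costs 19; no covering selection beats 17.

17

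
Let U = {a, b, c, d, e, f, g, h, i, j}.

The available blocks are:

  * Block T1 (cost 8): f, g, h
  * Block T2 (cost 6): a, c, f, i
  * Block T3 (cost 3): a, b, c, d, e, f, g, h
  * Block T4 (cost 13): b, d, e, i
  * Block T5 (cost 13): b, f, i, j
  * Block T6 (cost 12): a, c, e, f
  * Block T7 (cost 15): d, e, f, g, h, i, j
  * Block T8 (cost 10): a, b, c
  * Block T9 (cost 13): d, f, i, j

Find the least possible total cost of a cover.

T3, T9 together cover every point (T3 ∪ T9 = {a, b, c, d, e, f, g, h, i, j}); total cost 3 + 13 = 16.
The greedy pick T3, T2, T5 costs 22; no covering selection beats 16.

16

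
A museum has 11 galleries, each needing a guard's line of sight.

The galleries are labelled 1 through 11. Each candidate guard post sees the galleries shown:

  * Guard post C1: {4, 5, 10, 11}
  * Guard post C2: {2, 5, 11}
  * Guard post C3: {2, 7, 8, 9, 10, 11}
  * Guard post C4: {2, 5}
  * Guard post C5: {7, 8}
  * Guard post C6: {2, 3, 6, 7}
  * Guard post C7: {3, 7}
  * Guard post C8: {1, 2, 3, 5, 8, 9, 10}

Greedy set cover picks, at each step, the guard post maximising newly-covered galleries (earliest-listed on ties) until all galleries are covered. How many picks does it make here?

3

Greedy: pick C8 (covers 7 new) → pick C1 (covers 2 new) → pick C6 (covers 2 new). Total picks: 3.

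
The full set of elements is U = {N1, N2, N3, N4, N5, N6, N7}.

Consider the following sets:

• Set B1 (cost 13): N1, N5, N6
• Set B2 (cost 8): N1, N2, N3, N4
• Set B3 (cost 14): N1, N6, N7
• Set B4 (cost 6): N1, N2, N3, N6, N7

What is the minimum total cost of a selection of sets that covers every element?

27

B1, B2, B4 together cover every element (B1 ∪ B2 ∪ B4 = {N1, N2, N3, N4, N5, N6, N7}); total cost 13 + 8 + 6 = 27.
No covering selection has total cost below 27.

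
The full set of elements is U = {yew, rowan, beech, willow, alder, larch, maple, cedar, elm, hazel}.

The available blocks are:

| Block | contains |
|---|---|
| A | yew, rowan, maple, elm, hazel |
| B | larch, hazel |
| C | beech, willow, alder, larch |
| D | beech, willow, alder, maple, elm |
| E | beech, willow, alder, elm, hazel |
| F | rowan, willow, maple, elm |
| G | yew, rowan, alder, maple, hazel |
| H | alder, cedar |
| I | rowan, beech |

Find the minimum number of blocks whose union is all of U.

3

A and C and H together: A ∪ C ∪ H = {yew, rowan, beech, willow, alder, larch, maple, cedar, elm, hazel} — every element is covered.
Only H contains cedar, so H is forced; the remaining 8 elements need at least 2 more blocks (each remaining block adds at most 5) — so at least 3 blocks are needed, and 3 is optimal.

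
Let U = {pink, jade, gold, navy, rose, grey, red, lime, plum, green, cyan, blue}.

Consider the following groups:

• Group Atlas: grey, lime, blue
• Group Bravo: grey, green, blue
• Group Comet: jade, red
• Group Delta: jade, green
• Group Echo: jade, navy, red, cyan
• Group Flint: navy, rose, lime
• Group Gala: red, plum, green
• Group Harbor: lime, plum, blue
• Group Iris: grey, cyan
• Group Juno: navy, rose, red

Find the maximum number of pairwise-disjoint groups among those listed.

4

Delta, Harbor, Iris, Juno are pairwise disjoint (Delta={jade,green}; Harbor={lime,plum,blue}; Iris={grey,cyan}; Juno={navy,rose,red}).
Every remaining group overlaps one of these, and no 5 of the listed groups are pairwise disjoint, so 4 is the maximum.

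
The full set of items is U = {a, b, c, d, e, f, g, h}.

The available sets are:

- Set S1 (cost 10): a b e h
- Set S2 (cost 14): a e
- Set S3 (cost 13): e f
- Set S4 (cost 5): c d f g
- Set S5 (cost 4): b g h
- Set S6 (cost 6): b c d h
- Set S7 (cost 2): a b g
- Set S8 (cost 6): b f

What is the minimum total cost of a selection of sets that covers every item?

S1, S4 together cover every item (S1 ∪ S4 = {a, b, c, d, e, f, g, h}); total cost 10 + 5 = 15.
The greedy pick S7, S4, S5, S1 costs 21; no covering selection beats 15.

15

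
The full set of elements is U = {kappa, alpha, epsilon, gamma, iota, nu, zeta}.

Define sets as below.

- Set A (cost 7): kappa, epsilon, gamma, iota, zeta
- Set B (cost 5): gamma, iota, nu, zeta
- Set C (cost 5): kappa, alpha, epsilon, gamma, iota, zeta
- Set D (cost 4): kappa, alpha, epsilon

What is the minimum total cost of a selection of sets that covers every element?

B, D together cover every element (B ∪ D = {kappa, alpha, epsilon, gamma, iota, nu, zeta}); total cost 5 + 4 = 9.
The greedy pick C, B costs 10; no covering selection beats 9.

9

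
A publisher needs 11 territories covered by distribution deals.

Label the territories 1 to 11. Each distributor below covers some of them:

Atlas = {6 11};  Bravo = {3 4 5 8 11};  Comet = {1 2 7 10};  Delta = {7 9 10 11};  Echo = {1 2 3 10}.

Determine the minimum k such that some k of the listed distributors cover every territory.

4

Take {Atlas, Bravo, Delta, Echo}. Their union is {1, 2, 3, 4, 5, 6, 7, 8, 9, 10, 11}, which is all 11 territories.
Only Atlas contains 6, so Atlas is forced; the remaining 9 territories need at least 3 more distributors (each remaining distributor adds at most 4) — so at least 4 distributors are needed, and 4 is optimal.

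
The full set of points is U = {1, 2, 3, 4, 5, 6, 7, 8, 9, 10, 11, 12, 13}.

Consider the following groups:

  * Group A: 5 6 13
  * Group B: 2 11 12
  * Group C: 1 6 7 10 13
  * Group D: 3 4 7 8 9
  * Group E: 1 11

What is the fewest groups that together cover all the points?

4

Take {A, B, C, D}. Their union is {1, 2, 3, 4, 5, 6, 7, 8, 9, 10, 11, 12, 13}, which is all 13 points.
No 3 of the 5 groups cover everything (all 10 combinations miss at least one point), so 4 is optimal.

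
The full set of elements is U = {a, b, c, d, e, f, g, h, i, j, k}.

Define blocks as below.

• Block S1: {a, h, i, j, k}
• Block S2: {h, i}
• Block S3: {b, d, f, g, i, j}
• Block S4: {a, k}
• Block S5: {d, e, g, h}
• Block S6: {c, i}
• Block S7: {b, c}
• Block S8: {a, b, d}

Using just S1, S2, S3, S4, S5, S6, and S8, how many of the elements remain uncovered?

Union of S1, S2, S3, S4, S5, S6, S8 = {a, b, c, d, e, f, g, h, i, j, k} — that's every element, so 0 are uncovered.

0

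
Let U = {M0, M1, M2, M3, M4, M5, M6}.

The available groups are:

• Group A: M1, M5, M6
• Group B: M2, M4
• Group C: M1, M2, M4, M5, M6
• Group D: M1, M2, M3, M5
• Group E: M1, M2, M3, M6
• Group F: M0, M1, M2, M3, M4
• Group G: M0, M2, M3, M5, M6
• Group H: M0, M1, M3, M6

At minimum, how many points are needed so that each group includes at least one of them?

2

Take T = {M1, M2}. Each listed group contains at least one of these, so T is a hitting set of size 2.
The groups A, B are pairwise disjoint, so any hitting set needs a separate point for each — at least 2. Hence 2 is optimal.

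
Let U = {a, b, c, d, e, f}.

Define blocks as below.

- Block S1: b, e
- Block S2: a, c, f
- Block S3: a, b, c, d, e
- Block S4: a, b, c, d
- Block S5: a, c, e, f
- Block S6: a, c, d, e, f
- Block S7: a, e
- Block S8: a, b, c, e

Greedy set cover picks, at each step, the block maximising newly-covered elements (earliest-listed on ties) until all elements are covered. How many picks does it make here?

Greedy: pick S3 (covers 5 new) → pick S2 (covers 1 new). Total picks: 2.

2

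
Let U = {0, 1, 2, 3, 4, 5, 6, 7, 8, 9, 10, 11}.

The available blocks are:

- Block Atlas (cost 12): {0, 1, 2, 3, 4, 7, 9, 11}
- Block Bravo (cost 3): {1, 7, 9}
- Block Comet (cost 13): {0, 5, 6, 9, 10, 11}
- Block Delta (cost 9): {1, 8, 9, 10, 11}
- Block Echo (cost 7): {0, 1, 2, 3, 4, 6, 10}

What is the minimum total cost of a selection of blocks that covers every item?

Bravo, Comet, Delta, Echo together cover every item (Bravo ∪ Comet ∪ Delta ∪ Echo = {0, 1, 2, 3, 4, 5, 6, 7, 8, 9, 10, 11}); total cost 3 + 13 + 9 + 7 = 32.
No covering selection has total cost below 32.

32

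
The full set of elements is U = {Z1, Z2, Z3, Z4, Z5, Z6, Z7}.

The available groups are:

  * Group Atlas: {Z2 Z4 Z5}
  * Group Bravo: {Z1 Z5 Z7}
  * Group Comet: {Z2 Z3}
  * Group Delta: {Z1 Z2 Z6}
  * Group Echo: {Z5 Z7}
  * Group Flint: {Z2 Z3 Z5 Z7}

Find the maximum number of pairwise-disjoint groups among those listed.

Delta, Echo are pairwise disjoint (Delta={Z1,Z2,Z6}; Echo={Z5,Z7}).
Every remaining group overlaps one of these, and no 3 of the listed groups are pairwise disjoint, so 2 is the maximum.

2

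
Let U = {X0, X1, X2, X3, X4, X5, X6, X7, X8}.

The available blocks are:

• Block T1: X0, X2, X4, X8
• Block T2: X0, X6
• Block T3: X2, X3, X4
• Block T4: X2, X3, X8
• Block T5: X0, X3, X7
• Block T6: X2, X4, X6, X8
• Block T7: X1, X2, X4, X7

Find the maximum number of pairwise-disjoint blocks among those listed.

T2, T3 are pairwise disjoint (T2={X0,X6}; T3={X2,X3,X4}).
Every remaining block overlaps one of these, and no 3 of the listed blocks are pairwise disjoint, so 2 is the maximum.

2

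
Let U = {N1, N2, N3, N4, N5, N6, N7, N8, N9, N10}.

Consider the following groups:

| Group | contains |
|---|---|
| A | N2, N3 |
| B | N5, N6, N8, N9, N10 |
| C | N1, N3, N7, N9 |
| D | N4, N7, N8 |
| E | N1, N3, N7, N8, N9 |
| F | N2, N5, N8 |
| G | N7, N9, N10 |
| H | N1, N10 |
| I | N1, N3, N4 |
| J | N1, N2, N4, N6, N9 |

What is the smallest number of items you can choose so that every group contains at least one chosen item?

T = {N3, N6, N8, N10} meets every group (each contains at least one member of T), and |T| = 4.
No choice of 3 items meets every group, so 4 is the minimum.

4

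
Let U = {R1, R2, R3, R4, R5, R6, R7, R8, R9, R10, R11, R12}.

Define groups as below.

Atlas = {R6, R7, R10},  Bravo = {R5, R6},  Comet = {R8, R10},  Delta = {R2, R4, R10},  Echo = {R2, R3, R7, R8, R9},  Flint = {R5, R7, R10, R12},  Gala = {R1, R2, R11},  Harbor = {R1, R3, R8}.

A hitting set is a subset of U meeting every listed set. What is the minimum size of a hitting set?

H = {R1, R2, R6, R10} meets every group (each contains at least one member of H), and |H| = 4.
No choice of 3 elements meets every group, so 4 is the minimum.

4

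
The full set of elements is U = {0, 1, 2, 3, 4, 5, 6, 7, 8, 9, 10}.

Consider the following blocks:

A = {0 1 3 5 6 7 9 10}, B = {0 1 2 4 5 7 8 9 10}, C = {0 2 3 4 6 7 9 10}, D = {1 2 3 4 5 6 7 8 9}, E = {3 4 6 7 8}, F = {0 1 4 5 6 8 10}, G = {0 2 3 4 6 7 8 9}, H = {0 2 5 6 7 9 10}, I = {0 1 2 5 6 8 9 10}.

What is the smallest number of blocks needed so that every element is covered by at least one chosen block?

2

Take {A, G}. Their union is {0, 1, 2, 3, 4, 5, 6, 7, 8, 9, 10}, which is all 11 elements.
No single block has all 11 elements (the largest, B, has 9), so 2 is optimal.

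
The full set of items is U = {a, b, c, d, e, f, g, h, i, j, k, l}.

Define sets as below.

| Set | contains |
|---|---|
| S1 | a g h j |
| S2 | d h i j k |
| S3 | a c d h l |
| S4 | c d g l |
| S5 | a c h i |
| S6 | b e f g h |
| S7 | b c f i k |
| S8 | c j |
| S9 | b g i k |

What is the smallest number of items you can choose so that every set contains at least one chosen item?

3

T = {c, h, k} meets every set (each contains at least one member of T), and |T| = 3.
No choice of 2 items meets every set, so 3 is the minimum.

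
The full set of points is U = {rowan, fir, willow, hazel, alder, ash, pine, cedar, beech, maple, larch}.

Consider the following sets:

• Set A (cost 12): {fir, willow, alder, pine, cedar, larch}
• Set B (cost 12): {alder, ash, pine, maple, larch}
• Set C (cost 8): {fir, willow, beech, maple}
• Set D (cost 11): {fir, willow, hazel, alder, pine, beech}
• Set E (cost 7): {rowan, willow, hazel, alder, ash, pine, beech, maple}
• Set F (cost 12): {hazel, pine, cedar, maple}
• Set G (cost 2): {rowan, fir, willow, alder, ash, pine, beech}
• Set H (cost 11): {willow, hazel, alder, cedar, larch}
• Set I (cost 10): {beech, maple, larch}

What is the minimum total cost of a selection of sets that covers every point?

19

A, E together cover every point (A ∪ E = {rowan, fir, willow, hazel, alder, ash, pine, cedar, beech, maple, larch}); total cost 12 + 7 = 19.
The greedy pick G, E, H costs 20; no covering selection beats 19.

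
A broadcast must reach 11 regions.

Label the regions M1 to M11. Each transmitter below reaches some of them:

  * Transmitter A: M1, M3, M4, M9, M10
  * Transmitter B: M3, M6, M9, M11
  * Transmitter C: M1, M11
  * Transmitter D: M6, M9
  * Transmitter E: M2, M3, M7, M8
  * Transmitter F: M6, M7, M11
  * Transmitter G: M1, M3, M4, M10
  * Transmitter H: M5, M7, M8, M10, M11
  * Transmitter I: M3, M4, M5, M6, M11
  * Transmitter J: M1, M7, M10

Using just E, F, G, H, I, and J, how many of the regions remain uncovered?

Union of E, F, G, H, I, J = {M1, M2, M3, M4, M5, M6, M7, M8, M10, M11}.
Not covered: M9 — 1 region.

1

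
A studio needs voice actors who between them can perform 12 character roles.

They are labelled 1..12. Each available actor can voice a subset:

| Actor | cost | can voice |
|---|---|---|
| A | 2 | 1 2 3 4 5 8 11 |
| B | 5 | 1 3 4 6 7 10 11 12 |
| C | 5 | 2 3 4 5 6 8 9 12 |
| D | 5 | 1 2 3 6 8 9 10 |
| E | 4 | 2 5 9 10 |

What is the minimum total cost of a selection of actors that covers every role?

B, C together cover every role (B ∪ C = {1, 2, 3, 4, 5, 6, 7, 8, 9, 10, 11, 12}); total cost 5 + 5 = 10.
The greedy pick A, B, E costs 11; no covering selection beats 10.

10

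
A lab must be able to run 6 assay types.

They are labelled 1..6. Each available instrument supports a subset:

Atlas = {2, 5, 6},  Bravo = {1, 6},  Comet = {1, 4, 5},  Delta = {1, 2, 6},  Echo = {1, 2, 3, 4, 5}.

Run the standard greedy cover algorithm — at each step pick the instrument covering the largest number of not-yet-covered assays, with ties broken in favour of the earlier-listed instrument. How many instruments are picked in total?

Greedy: pick Echo (covers 5 new) → pick Atlas (covers 1 new). Total picks: 2.

2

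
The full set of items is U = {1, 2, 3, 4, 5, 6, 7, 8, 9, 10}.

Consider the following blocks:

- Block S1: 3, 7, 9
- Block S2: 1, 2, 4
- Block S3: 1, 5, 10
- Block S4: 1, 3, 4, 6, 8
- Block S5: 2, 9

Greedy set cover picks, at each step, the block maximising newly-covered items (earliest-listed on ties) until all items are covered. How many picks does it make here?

Greedy: pick S4 (covers 5 new) → pick S1 (covers 2 new) → pick S3 (covers 2 new) → pick S2 (covers 1 new). Total picks: 4.

4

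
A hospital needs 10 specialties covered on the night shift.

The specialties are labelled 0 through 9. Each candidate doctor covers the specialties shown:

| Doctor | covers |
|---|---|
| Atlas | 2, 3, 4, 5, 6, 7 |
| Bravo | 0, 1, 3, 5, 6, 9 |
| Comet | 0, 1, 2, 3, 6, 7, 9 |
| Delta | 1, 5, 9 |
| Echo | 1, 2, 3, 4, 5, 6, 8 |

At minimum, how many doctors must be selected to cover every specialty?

2

Comet and Echo together: Comet ∪ Echo = {0, 1, 2, 3, 4, 5, 6, 7, 8, 9} — every specialty is covered.
No single doctor has all 10 specialties (the largest, Comet, has 7), so 2 is optimal.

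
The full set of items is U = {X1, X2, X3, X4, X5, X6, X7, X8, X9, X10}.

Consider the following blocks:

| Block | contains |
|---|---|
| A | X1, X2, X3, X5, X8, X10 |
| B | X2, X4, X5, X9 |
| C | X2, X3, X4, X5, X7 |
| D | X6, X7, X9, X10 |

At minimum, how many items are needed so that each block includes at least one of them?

Take H = {X5, X6}. Each listed block contains at least one of these, so H is a hitting set of size 2.
No single item lies in every block, so at least 2 are needed and 2 is optimal.

2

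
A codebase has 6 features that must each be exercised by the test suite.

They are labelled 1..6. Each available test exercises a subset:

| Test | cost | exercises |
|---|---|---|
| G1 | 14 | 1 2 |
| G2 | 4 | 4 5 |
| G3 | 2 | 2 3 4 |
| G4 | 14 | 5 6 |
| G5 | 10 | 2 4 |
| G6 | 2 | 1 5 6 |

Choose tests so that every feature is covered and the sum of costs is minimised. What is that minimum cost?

G3, G6 together cover every feature (G3 ∪ G6 = {1, 2, 3, 4, 5, 6}); total cost 2 + 2 = 4.
No covering selection has total cost below 4.

4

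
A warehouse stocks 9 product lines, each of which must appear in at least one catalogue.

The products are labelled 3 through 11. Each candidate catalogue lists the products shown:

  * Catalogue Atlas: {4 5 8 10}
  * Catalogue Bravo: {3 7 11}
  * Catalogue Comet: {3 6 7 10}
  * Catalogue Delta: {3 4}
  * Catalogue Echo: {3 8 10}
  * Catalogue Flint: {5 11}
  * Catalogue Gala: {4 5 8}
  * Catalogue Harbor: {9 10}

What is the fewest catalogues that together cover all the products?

4

Comet and Flint and Gala and Harbor together: Comet ∪ Flint ∪ Gala ∪ Harbor = {3, 4, 5, 6, 7, 8, 9, 10, 11} — every product is covered.
Only Harbor contains 9, so Harbor is forced; the remaining 7 products need at least 3 more catalogues (each remaining catalogue adds at most 3) — so at least 4 catalogues are needed, and 4 is optimal.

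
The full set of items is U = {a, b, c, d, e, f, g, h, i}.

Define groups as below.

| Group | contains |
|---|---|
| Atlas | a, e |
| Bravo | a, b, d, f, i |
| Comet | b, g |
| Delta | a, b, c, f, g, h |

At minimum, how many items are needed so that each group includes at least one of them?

2

The 2 items {a, b} hit every group.
The groups Atlas, Comet are pairwise disjoint, so any hitting set needs a separate item for each — at least 2. Hence 2 is optimal.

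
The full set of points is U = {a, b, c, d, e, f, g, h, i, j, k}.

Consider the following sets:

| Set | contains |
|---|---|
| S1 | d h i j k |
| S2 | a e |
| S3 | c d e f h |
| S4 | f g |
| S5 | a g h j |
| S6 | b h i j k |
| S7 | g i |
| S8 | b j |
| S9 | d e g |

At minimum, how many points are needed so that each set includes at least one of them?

3

T = {e, g, j} meets every set (each contains at least one member of T), and |T| = 3.
The sets S3, S7, S8 are pairwise disjoint, so any hitting set needs a separate point for each — at least 3. Hence 3 is optimal.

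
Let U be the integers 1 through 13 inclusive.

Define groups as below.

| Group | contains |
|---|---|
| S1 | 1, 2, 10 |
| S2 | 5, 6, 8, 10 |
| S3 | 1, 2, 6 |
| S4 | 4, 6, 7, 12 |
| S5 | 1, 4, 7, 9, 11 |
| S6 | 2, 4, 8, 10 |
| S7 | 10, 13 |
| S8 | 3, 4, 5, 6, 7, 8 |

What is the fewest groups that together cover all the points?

5

S3 and S4 and S5 and S7 and S8 together: S3 ∪ S4 ∪ S5 ∪ S7 ∪ S8 = {1, 2, 3, 4, 5, 6, 7, 8, 9, 10, 11, 12, 13} — every point is covered.
No 4 of the 8 groups cover everything (all 70 combinations miss at least one point), so 5 is optimal.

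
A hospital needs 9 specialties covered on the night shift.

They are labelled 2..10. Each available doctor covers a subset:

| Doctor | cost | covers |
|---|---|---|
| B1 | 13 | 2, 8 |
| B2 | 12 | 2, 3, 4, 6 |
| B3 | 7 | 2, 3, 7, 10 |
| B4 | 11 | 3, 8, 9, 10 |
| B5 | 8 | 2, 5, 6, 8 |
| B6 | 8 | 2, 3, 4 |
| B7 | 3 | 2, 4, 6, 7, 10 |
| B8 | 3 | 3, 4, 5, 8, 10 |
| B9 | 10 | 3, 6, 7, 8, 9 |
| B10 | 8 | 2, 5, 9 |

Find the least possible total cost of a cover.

14

B7, B8, B10 together cover every specialty (B7 ∪ B8 ∪ B10 = {2, 3, 4, 5, 6, 7, 8, 9, 10}); total cost 3 + 3 + 8 = 14.
No covering selection has total cost below 14.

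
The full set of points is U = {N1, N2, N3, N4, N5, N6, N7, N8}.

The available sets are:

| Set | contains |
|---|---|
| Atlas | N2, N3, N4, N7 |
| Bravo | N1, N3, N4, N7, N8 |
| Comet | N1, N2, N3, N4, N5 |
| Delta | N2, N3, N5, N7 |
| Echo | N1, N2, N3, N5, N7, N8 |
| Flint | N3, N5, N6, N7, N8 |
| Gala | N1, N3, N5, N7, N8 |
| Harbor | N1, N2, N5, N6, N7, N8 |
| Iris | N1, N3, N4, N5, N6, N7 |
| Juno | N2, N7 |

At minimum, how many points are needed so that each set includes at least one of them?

2

H = {N4, N7} meets every set (each contains at least one member of H), and |H| = 2.
No single point lies in every set, so at least 2 are needed and 2 is optimal.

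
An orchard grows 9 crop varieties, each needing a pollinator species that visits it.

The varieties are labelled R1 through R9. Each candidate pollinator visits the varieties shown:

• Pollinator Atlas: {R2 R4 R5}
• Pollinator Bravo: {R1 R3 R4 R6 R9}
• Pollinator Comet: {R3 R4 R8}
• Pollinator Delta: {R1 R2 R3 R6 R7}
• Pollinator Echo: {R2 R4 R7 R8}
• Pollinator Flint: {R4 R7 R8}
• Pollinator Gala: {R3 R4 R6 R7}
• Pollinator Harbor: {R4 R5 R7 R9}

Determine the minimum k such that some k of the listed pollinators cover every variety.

3

Take {Bravo, Echo, Harbor}. Their union is {R1, R2, R3, R4, R5, R6, R7, R8, R9}, which is all 9 varieties.
No 2 of the 8 pollinators cover everything (all 28 combinations miss at least one variety), so 3 is optimal.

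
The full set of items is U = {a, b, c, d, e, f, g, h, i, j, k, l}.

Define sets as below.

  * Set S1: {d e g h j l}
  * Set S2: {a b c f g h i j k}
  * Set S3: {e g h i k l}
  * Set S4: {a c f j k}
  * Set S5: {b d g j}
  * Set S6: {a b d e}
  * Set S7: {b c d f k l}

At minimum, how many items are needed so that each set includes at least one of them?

T = {d, k} meets every set (each contains at least one member of T), and |T| = 2.
No single item lies in every set, so at least 2 are needed and 2 is optimal.

2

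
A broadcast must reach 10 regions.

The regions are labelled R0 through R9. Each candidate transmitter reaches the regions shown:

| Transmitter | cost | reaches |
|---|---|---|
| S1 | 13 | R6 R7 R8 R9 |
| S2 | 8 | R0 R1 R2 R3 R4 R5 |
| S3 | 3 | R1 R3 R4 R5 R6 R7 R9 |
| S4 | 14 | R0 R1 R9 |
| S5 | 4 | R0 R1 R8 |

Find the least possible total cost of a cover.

S2, S3, S5 together cover every region (S2 ∪ S3 ∪ S5 = {R0, R1, R2, R3, R4, R5, R6, R7, R8, R9}); total cost 8 + 3 + 4 = 15.
No covering selection has total cost below 15.

15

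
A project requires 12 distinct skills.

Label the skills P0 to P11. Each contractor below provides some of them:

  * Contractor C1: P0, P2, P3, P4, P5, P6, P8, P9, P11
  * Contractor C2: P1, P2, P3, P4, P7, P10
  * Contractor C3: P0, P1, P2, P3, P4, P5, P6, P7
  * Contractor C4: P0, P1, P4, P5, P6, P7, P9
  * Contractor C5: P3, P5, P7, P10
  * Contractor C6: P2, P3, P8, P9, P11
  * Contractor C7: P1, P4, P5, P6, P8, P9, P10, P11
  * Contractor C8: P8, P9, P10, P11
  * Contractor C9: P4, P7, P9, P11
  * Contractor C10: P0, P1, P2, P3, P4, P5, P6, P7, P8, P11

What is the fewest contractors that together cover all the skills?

Take {C8, C10}. Their union is {P0, P1, P2, P3, P4, P5, P6, P7, P8, P9, P10, P11}, which is all 12 skills.
No single contractor has all 12 skills (the largest, C10, has 10), so 2 is optimal.

2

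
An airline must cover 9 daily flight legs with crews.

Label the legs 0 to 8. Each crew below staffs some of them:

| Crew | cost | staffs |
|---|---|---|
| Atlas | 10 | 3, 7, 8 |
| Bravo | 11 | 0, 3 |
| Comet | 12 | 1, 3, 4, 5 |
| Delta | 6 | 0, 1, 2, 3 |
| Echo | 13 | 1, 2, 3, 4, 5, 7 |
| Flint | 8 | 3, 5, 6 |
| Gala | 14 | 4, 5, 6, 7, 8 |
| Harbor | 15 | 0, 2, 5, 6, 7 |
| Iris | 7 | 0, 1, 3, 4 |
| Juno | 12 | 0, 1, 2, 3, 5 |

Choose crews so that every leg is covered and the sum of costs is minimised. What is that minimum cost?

20

Delta, Gala together cover every leg (Delta ∪ Gala = {0, 1, 2, 3, 4, 5, 6, 7, 8}); total cost 6 + 14 = 20.
No covering selection has total cost below 20.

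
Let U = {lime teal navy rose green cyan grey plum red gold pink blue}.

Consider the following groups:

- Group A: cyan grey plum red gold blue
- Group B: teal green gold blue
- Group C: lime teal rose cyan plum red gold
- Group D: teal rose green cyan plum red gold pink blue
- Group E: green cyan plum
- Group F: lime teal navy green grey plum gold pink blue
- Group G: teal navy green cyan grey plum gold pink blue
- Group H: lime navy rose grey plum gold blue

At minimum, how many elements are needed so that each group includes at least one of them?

2

Take T = {cyan, blue}. Each listed group contains at least one of these, so T is a hitting set of size 2.
No single element lies in every group, so at least 2 are needed and 2 is optimal.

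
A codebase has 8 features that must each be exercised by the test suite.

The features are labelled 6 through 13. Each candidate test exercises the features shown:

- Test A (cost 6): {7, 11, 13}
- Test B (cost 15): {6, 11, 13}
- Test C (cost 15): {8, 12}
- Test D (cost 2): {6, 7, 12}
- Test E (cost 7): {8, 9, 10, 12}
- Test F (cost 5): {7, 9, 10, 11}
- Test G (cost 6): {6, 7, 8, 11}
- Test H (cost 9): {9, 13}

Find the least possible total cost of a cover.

A, D, E together cover every feature (A ∪ D ∪ E = {6, 7, 8, 9, 10, 11, 12, 13}); total cost 6 + 2 + 7 = 15.
The greedy pick D, F, A, G costs 19; no covering selection beats 15.

15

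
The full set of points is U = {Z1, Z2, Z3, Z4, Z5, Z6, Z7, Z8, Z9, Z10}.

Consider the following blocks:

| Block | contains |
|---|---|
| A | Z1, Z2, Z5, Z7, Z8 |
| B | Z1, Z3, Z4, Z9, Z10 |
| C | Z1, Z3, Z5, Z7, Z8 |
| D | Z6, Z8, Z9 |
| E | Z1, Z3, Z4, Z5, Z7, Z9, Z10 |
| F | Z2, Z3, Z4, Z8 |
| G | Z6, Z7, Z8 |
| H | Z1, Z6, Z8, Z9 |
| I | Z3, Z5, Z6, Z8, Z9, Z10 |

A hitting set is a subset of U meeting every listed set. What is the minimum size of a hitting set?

Take T = {Z1, Z8}. Each listed block contains at least one of these, so T is a hitting set of size 2.
The blocks B, G are pairwise disjoint, so any hitting set needs a separate point for each — at least 2. Hence 2 is optimal.

2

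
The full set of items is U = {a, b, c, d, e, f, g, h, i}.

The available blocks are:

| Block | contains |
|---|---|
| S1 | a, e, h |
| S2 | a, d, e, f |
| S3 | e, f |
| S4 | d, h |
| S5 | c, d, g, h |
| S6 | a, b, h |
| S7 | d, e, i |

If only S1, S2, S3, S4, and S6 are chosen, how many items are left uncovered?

Union of S1, S2, S3, S4, S6 = {a, b, d, e, f, h}.
Not covered: c, g, i — 3 items.

3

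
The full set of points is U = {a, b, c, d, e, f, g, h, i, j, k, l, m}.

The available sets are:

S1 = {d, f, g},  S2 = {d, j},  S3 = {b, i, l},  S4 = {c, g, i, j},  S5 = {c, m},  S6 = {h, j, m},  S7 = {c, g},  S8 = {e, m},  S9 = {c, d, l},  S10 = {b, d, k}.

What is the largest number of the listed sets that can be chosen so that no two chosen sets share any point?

4

S2, S3, S7, S8 are pairwise disjoint (S2={d,j}; S3={b,i,l}; S7={c,g}; S8={e,m}).
Every remaining set overlaps one of these, and no 5 of the listed sets are pairwise disjoint, so 4 is the maximum.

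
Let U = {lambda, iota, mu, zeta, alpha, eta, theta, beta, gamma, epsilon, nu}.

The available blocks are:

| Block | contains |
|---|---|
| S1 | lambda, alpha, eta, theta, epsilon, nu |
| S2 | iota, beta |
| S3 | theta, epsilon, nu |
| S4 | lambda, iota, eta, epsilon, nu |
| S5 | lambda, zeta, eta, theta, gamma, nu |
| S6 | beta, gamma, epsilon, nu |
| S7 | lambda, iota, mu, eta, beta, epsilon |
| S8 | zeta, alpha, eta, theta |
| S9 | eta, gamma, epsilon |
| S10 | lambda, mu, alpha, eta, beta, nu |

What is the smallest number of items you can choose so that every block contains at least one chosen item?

3

The 3 items {iota, eta, epsilon} hit every block.
No choice of 2 items meets every block, so 3 is the minimum.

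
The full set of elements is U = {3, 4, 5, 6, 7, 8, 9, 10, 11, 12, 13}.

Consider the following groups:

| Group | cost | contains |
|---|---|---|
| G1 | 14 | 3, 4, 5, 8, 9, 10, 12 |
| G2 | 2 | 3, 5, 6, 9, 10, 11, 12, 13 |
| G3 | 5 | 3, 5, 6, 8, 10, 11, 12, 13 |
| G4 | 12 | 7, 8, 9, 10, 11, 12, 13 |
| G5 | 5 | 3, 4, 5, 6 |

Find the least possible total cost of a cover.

G4, G5 together cover every element (G4 ∪ G5 = {3, 4, 5, 6, 7, 8, 9, 10, 11, 12, 13}); total cost 12 + 5 = 17.
The greedy pick G2, G3, G5, G4 costs 24; no covering selection beats 17.

17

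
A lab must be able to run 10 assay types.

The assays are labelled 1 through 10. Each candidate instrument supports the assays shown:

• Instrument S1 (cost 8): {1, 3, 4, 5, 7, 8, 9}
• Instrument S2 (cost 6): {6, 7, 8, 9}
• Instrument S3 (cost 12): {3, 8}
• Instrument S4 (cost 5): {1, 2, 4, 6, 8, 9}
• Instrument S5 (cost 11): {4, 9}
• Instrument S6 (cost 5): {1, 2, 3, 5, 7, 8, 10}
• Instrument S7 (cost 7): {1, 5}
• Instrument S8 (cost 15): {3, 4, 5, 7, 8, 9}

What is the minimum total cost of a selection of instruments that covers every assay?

S4, S6 together cover every assay (S4 ∪ S6 = {1, 2, 3, 4, 5, 6, 7, 8, 9, 10}); total cost 5 + 5 = 10.
No covering selection has total cost below 10.

10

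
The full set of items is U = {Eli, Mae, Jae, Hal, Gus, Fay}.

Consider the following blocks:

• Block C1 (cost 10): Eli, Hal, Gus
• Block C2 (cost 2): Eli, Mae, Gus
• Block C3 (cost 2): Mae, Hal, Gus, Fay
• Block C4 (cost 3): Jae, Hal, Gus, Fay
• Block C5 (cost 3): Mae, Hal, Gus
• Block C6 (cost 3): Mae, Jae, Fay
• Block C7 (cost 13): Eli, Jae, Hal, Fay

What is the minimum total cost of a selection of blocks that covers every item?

5

C2, C4 together cover every item (C2 ∪ C4 = {Eli, Mae, Jae, Hal, Gus, Fay}); total cost 2 + 3 = 5.
The greedy pick C3, C2, C4 costs 7; no covering selection beats 5.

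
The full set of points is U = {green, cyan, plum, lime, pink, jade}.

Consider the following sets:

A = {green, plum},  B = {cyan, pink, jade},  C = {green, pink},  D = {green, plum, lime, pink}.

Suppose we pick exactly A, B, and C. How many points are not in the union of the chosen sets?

1

Union of A, B, C = {green, cyan, plum, pink, jade}.
Not covered: lime — 1 point.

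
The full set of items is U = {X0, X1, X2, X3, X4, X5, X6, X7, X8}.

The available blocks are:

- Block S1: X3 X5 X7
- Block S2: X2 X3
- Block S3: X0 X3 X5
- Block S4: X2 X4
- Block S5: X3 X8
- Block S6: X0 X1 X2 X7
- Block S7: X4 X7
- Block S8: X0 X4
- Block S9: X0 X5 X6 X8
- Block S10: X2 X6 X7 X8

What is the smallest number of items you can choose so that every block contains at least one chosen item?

H = {X2, X3, X4, X5} meets every block (each contains at least one member of H), and |H| = 4.
No choice of 3 items meets every block, so 4 is the minimum.

4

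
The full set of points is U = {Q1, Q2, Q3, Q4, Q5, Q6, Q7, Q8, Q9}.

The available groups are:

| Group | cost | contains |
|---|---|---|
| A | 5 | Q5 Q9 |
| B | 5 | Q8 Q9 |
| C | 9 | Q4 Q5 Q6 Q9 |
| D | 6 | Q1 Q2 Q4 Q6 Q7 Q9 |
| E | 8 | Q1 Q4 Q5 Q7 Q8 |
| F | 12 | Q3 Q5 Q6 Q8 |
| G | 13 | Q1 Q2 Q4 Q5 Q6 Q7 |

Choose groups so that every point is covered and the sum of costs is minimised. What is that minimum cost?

18

D, F together cover every point (D ∪ F = {Q1, Q2, Q3, Q4, Q5, Q6, Q7, Q8, Q9}); total cost 6 + 12 = 18.
The greedy pick D, E, F costs 26; no covering selection beats 18.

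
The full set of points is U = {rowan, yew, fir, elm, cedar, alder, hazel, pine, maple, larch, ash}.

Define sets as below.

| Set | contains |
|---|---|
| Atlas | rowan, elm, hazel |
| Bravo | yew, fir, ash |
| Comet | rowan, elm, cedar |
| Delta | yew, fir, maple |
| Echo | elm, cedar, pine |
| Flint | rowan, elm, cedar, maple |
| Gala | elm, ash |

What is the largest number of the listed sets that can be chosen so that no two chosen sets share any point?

Delta, Echo are pairwise disjoint (Delta={yew,fir,maple}; Echo={elm,cedar,pine}).
Every remaining set overlaps one of these, and no 3 of the listed sets are pairwise disjoint, so 2 is the maximum.

2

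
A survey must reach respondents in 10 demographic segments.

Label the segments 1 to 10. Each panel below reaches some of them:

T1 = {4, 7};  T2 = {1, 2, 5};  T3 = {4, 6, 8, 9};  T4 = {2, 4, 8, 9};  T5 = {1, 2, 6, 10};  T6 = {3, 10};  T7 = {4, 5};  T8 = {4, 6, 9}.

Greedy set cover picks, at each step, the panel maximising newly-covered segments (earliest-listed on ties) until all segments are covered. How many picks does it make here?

Greedy: pick T3 (covers 4 new) → pick T2 (covers 3 new) → pick T6 (covers 2 new) → pick T1 (covers 1 new). Total picks: 4.

4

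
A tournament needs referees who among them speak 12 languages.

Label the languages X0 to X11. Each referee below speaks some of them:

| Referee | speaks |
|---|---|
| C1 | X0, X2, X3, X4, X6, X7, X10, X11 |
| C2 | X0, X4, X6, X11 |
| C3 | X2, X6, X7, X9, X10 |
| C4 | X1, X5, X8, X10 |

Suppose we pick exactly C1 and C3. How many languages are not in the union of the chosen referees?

Union of C1, C3 = {X0, X2, X3, X4, X6, X7, X9, X10, X11}.
Not covered: X1, X5, X8 — 3 languages.

3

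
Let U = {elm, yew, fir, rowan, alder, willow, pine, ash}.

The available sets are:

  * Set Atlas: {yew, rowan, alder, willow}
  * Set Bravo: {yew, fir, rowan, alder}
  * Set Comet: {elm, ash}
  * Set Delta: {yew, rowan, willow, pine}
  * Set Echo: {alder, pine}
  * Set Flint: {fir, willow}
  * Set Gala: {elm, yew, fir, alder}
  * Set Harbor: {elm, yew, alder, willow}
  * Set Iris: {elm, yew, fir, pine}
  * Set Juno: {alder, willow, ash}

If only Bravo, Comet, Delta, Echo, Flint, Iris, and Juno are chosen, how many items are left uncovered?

Union of Bravo, Comet, Delta, Echo, Flint, Iris, Juno = {elm, yew, fir, rowan, alder, willow, pine, ash} — that's every item, so 0 are uncovered.

0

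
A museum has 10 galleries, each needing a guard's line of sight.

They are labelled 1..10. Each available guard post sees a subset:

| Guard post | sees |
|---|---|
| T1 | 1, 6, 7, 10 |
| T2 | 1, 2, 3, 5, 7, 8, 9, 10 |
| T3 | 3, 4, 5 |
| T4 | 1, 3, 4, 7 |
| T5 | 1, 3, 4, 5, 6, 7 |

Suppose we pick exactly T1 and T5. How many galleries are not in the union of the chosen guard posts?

Union of T1, T5 = {1, 3, 4, 5, 6, 7, 10}.
Not covered: 2, 8, 9 — 3 galleries.

3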